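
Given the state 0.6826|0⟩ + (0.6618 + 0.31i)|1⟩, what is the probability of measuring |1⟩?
0.5341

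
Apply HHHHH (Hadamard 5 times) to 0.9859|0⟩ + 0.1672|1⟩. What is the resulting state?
0.8154|0⟩ + 0.5789|1⟩

H² = I, so H^5 = H: a single Hadamard. With (a, b) = (0.9859, 0.1672), H gives ((a + b)/√2, (a − b)/√2) = (0.8154, 0.5789).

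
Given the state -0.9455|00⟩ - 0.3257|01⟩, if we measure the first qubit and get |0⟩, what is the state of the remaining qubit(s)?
-0.9455|0⟩ - 0.3257|1⟩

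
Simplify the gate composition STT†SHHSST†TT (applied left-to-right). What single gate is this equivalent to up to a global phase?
T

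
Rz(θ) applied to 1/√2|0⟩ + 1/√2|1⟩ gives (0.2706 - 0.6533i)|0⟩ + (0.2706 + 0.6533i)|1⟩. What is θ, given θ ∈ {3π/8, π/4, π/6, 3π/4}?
3π/4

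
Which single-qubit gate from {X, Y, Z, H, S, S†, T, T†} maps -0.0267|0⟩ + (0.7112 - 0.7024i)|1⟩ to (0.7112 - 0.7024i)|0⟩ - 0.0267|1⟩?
X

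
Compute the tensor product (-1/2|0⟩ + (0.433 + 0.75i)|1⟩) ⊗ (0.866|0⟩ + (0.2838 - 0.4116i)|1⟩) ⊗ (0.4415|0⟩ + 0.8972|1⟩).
-0.1912|000⟩ - 0.3885|001⟩ + (-0.06265 + 0.09086i)|010⟩ + (-0.1273 + 0.1846i)|011⟩ + (0.1656 + 0.2868i)|100⟩ + (0.3364 + 0.5827i)|101⟩ + (0.1905 + 0.01529i)|110⟩ + (0.3872 + 0.03107i)|111⟩

amp(|b₁b₂…⟩) = product of the factor amplitudes for bits b₁, b₂, …; only kets whose every factor amplitude is nonzero survive.
|000⟩: (-1/2)(0.866)(0.4415) = -0.1912
|001⟩: (-1/2)(0.866)(0.8972) = -0.3885
|010⟩: (-1/2)(0.2838 - 0.4116i)(0.4415) = (-0.06265 + 0.09086i)
|011⟩: (-1/2)(0.2838 - 0.4116i)(0.8972) = (-0.1273 + 0.1846i)
|100⟩: (0.433 + 0.75i)(0.866)(0.4415) = (0.1656 + 0.2868i)
|101⟩: (0.433 + 0.75i)(0.866)(0.8972) = (0.3364 + 0.5827i)
|110⟩: (0.433 + 0.75i)(0.2838 - 0.4116i)(0.4415) = (0.1905 + 0.01529i)
|111⟩: (0.433 + 0.75i)(0.2838 - 0.4116i)(0.8972) = (0.3872 + 0.03107i)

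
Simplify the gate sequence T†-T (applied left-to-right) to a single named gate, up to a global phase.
I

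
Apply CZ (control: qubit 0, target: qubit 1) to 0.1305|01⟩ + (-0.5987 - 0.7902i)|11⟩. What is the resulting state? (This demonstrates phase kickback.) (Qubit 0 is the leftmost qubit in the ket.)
0.1305|01⟩ + (0.5987 + 0.7902i)|11⟩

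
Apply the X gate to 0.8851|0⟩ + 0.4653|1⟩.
0.4653|0⟩ + 0.8851|1⟩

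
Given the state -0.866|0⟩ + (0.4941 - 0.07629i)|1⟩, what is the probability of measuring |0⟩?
0.75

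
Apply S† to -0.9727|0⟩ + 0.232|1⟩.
-0.9727|0⟩ - 0.232i|1⟩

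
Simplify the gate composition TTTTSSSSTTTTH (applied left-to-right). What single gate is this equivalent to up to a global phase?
H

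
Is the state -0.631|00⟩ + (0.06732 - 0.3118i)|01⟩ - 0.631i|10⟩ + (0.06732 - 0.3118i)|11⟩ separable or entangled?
Entangled

Writing the state as a|00⟩ + b|01⟩ + c|10⟩ + d|11⟩, it is a product state iff ad − bc = 0.
Here (a, b, c, d) = (-0.631, (0.06732 - 0.3118i), -0.631i, (0.06732 - 0.3118i)): ad − bc = (-0.631)(0.06732 - 0.3118i) − (0.06732 - 0.3118i)(-0.631i) = (0.1543 + 0.2392i) ≠ 0, so the state is entangled.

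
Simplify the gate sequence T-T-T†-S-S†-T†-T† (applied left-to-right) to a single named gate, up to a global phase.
T†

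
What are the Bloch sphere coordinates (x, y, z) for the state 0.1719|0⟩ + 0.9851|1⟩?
(0.3387, 0, -0.9409)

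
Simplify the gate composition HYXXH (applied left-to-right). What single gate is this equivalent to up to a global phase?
Y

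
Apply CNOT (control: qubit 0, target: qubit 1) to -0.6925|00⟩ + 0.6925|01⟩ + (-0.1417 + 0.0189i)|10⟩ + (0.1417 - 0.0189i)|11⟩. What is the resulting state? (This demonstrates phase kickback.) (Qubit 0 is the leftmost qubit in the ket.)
-0.6925|00⟩ + 0.6925|01⟩ + (0.1417 - 0.0189i)|10⟩ + (-0.1417 + 0.0189i)|11⟩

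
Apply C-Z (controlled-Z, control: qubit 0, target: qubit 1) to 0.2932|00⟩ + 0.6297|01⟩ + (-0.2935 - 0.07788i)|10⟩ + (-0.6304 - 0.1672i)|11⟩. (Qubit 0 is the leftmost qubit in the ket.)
0.2932|00⟩ + 0.6297|01⟩ + (-0.2935 - 0.07788i)|10⟩ + (0.6304 + 0.1672i)|11⟩

C-Z leaves the control-|0⟩ kets |00⟩, |01⟩ unchanged and applies Z to qubit 1 on the control-|1⟩ pair (|10⟩, |11⟩).
Z = [[1, 0], [0, -1]].
With a = amp(|10⟩) = (-0.2935 - 0.07788i) and b = amp(|11⟩) = (-0.6304 - 0.1672i):
new amp(|10⟩) = (1)·a = (-0.2935 - 0.07788i)
new amp(|11⟩) = (-1)·b = (0.6304 + 0.1672i)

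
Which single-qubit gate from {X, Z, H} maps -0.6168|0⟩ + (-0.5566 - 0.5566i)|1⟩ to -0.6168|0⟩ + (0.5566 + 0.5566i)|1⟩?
Z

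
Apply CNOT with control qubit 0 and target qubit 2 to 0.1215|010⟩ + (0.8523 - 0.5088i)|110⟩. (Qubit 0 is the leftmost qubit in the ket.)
0.1215|010⟩ + (0.8523 - 0.5088i)|111⟩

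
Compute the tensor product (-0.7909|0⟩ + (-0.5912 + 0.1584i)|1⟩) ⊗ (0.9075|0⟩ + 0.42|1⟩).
-0.7177|00⟩ - 0.3322|01⟩ + (-0.5365 + 0.1437i)|10⟩ + (-0.2483 + 0.06653i)|11⟩

amp(|b₁b₂…⟩) = product of the factor amplitudes for bits b₁, b₂, …; only kets whose every factor amplitude is nonzero survive.
|00⟩: (-0.7909)(0.9075) = -0.7177
|01⟩: (-0.7909)(0.42) = -0.3322
|10⟩: (-0.5912 + 0.1584i)(0.9075) = (-0.5365 + 0.1437i)
|11⟩: (-0.5912 + 0.1584i)(0.42) = (-0.2483 + 0.06653i)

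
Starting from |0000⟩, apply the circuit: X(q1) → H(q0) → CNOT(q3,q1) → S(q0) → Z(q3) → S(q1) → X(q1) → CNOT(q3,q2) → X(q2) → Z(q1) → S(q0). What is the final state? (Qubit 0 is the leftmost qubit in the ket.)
(1/√2)i|0010⟩ - (1/√2)i|1010⟩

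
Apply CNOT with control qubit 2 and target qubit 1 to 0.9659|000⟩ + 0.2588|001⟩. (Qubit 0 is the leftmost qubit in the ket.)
0.9659|000⟩ + 0.2588|011⟩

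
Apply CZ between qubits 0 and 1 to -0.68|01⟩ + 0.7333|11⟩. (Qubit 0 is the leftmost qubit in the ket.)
-0.68|01⟩ - 0.7333|11⟩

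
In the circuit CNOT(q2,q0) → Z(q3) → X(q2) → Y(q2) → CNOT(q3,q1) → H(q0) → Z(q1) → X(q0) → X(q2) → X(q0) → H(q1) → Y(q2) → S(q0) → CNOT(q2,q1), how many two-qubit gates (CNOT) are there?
3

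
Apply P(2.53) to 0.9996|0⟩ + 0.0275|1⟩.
0.9996|0⟩ + (-0.02252 + 0.01579i)|1⟩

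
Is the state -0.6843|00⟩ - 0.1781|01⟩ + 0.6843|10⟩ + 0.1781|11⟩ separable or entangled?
Separable

Writing the state as a|00⟩ + b|01⟩ + c|10⟩ + d|11⟩, it is a product state iff ad − bc = 0.
Here (a, b, c, d) = (-0.6843, -0.1781, 0.6843, 0.1781): ad − bc = (-0.6843)(0.1781) − (-0.1781)(0.6843) = 0, so the state is separable.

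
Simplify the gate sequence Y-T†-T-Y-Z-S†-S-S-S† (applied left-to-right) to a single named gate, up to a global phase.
Z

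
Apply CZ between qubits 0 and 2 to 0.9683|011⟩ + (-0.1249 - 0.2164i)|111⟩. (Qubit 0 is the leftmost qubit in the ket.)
0.9683|011⟩ + (0.1249 + 0.2164i)|111⟩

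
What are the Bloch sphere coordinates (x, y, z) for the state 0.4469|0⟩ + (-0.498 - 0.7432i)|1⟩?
(-0.4451, -0.6643, -0.6006)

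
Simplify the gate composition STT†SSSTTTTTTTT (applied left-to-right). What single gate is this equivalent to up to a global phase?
I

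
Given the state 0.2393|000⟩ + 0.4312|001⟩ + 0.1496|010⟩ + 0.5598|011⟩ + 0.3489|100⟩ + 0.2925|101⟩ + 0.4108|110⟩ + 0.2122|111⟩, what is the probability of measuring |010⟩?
0.02238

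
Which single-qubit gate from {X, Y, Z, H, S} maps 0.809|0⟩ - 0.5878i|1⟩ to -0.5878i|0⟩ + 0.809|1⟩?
X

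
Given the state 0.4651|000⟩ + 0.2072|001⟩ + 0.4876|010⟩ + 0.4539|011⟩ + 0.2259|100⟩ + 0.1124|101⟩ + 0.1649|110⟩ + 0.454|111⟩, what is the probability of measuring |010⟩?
0.2378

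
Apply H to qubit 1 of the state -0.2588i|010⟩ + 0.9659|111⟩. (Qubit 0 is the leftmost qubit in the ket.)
-0.183i|000⟩ + 0.183i|010⟩ + 0.683|101⟩ - 0.683|111⟩

H on qubit 1 mixes each pair of kets that differ only in qubit 1: amplitudes (a, b) of (|…0…⟩, |…1…⟩) become ((a + b)/√2, (a − b)/√2). Kets absent from the input have amplitude 0.
(|000⟩, |010⟩): (a, b) = (0, -0.2588i) → (-0.183i, 0.183i)
(|101⟩, |111⟩): (a, b) = (0, 0.9659) → (0.683, -0.683)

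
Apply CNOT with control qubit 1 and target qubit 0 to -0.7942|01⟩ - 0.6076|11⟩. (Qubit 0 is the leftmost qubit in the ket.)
-0.6076|01⟩ - 0.7942|11⟩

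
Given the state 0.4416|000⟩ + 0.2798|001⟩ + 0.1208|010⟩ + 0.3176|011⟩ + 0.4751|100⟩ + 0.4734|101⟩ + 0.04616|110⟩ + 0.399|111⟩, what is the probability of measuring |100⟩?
0.2257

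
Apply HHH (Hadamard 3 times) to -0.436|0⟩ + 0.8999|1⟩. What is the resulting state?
0.328|0⟩ - 0.9446|1⟩

H² = I, so H^3 = H: a single Hadamard. With (a, b) = (-0.436, 0.8999), H gives ((a + b)/√2, (a − b)/√2) = (0.328, -0.9446).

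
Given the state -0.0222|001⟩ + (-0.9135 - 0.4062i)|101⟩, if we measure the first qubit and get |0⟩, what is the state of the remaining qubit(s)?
-|01⟩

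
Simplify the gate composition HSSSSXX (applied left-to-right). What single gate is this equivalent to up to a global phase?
H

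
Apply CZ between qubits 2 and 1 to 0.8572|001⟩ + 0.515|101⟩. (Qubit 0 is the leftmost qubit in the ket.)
0.8572|001⟩ + 0.515|101⟩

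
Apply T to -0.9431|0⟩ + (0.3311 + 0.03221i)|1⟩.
-0.9431|0⟩ + (0.2113 + 0.2569i)|1⟩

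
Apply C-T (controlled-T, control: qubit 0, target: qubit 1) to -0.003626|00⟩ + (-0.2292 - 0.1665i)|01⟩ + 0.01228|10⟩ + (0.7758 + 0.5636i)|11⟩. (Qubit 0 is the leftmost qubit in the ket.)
-0.003626|00⟩ + (-0.2292 - 0.1665i)|01⟩ + 0.01228|10⟩ + (0.15 + 0.9471i)|11⟩

C-T leaves the control-|0⟩ kets |00⟩, |01⟩ unchanged and applies T to qubit 1 on the control-|1⟩ pair (|10⟩, |11⟩).
T = [[1, 0], [0, (1/√2 + (1/√2)i)]].
With a = amp(|10⟩) = 0.01228 and b = amp(|11⟩) = (0.7758 + 0.5636i):
new amp(|10⟩) = (1)·a = 0.01228
new amp(|11⟩) = (1/√2 + (1/√2)i)·b = (0.15 + 0.9471i)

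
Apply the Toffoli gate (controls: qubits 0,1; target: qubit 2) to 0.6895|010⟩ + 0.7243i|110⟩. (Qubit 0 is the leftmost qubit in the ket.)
0.6895|010⟩ + 0.7243i|111⟩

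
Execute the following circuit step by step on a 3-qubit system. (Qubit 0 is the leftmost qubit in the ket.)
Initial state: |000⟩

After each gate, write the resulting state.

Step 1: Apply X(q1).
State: |010⟩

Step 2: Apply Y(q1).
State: -i|000⟩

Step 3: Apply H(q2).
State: -(1/√2)i|000⟩ - (1/√2)i|001⟩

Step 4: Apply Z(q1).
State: -(1/√2)i|000⟩ - (1/√2)i|001⟩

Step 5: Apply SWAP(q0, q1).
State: -(1/√2)i|000⟩ - (1/√2)i|001⟩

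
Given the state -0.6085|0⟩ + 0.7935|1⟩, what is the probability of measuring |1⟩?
0.6296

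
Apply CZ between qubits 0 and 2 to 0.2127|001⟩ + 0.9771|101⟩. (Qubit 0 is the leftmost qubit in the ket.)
0.2127|001⟩ - 0.9771|101⟩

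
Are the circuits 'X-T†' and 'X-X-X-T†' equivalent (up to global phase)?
Yes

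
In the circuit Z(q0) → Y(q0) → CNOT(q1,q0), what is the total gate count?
3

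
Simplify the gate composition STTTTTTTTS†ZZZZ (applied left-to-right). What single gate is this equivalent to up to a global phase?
I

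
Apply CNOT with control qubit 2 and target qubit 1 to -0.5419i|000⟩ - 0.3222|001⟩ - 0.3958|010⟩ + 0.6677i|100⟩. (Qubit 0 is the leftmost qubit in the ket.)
-0.5419i|000⟩ - 0.3958|010⟩ - 0.3222|011⟩ + 0.6677i|100⟩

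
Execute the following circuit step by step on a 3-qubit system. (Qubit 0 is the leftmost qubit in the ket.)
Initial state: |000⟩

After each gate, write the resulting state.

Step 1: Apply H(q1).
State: 1/√2|000⟩ + 1/√2|010⟩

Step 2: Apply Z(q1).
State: 1/√2|000⟩ - 1/√2|010⟩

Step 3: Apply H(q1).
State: |010⟩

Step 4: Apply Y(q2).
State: i|011⟩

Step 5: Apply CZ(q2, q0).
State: i|011⟩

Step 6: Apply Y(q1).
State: |001⟩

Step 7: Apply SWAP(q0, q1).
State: |001⟩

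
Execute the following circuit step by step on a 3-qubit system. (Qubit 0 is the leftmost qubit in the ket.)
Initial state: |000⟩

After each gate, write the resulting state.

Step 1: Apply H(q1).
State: 1/√2|000⟩ + 1/√2|010⟩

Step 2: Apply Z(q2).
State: 1/√2|000⟩ + 1/√2|010⟩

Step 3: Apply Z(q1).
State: 1/√2|000⟩ - 1/√2|010⟩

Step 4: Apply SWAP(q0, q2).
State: 1/√2|000⟩ - 1/√2|010⟩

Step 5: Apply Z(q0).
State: 1/√2|000⟩ - 1/√2|010⟩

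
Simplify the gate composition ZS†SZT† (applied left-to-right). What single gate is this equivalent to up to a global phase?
T†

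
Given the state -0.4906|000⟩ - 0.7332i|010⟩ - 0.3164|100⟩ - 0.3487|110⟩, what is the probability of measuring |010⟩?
0.5376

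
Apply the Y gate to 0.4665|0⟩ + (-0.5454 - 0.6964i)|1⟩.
(-0.6964 + 0.5454i)|0⟩ + 0.4665i|1⟩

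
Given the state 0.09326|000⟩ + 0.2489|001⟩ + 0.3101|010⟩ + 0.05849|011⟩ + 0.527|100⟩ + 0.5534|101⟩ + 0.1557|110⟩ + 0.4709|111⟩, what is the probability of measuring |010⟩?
0.09616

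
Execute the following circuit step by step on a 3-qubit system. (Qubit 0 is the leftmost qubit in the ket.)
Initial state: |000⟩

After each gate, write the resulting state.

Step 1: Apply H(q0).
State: 1/√2|000⟩ + 1/√2|100⟩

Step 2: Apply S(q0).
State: 1/√2|000⟩ + (1/√2)i|100⟩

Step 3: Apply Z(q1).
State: 1/√2|000⟩ + (1/√2)i|100⟩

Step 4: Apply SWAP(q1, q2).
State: 1/√2|000⟩ + (1/√2)i|100⟩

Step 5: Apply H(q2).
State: 1/2|000⟩ + 1/2|001⟩ + (1/2)i|100⟩ + (1/2)i|101⟩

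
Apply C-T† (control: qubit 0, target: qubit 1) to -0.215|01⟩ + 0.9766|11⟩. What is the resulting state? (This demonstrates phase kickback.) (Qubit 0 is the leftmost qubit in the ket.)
-0.215|01⟩ + (0.6906 - 0.6906i)|11⟩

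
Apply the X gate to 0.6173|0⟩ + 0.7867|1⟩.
0.7867|0⟩ + 0.6173|1⟩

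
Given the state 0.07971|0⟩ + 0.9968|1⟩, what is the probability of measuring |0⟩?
0.006354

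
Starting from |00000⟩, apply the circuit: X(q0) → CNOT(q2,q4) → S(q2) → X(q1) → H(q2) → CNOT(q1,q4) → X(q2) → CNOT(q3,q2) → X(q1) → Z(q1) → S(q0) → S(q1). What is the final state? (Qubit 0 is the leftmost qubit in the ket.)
(1/√2)i|10001⟩ + (1/√2)i|10101⟩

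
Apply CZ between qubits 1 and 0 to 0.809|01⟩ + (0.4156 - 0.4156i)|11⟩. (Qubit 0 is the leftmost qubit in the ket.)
0.809|01⟩ + (-0.4156 + 0.4156i)|11⟩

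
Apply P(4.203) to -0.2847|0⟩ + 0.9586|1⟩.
-0.2847|0⟩ + (-0.4675 - 0.8369i)|1⟩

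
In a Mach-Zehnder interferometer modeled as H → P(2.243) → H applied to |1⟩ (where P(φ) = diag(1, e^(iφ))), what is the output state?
(0.8114 - 0.3912i)|0⟩ + (0.1886 + 0.3912i)|1⟩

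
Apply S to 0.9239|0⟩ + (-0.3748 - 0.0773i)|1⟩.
0.9239|0⟩ + (0.0773 - 0.3748i)|1⟩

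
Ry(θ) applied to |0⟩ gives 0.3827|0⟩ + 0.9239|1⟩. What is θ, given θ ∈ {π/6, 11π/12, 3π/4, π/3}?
3π/4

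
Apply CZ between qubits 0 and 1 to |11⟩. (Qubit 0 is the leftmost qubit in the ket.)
-|11⟩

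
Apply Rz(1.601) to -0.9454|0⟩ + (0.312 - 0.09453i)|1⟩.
(-0.6583 + 0.6785i)|0⟩ + (0.2851 + 0.1581i)|1⟩

Rz(1.601) = [[e^(−iθ/2), 0], [0, e^(iθ/2)]] with e^(±iθ/2) = cos(θ/2) ± i·sin(θ/2); θ = 1.601, cos(θ/2) ≈ 0.696348, sin(θ/2) ≈ 0.717704.
With a = amp(|0⟩) = -0.9454 and b = amp(|1⟩) = (0.312 - 0.09453i):
new amp(|0⟩) = (0.696348 - 0.717704i)·a = (-0.6583 + 0.6785i)
new amp(|1⟩) = (0.696348 + 0.717704i)·b = (0.2851 + 0.1581i)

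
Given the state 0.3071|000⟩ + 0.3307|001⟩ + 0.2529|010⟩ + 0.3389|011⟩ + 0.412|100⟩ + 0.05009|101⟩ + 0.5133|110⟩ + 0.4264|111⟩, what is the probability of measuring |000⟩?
0.09431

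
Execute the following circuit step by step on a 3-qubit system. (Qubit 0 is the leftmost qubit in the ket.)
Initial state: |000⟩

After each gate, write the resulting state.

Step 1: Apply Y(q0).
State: i|100⟩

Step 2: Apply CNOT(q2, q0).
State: i|100⟩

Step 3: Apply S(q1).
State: i|100⟩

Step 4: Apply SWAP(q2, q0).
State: i|001⟩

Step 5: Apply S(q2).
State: -|001⟩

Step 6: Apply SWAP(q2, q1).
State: -|010⟩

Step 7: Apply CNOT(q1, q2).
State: -|011⟩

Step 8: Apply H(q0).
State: -1/√2|011⟩ - 1/√2|111⟩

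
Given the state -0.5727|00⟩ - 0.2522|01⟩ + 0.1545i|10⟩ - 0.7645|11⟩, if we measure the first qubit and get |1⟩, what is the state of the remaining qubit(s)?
0.1981i|0⟩ - 0.9802|1⟩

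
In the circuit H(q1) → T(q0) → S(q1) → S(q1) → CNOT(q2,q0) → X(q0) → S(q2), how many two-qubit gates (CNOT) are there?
1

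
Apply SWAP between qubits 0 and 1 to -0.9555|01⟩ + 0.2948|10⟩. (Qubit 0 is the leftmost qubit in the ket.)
0.2948|01⟩ - 0.9555|10⟩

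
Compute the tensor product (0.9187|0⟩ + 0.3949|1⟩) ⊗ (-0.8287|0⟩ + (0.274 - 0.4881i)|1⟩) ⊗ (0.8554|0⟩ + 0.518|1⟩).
-0.6512|000⟩ - 0.3944|001⟩ + (0.2153 - 0.3836i)|010⟩ + (0.1304 - 0.2323i)|011⟩ - 0.2799|100⟩ - 0.1695|101⟩ + (0.09256 - 0.1649i)|110⟩ + (0.05605 - 0.09984i)|111⟩

amp(|b₁b₂…⟩) = product of the factor amplitudes for bits b₁, b₂, …; only kets whose every factor amplitude is nonzero survive.
|000⟩: (0.9187)(-0.8287)(0.8554) = -0.6512
|001⟩: (0.9187)(-0.8287)(0.518) = -0.3944
|010⟩: (0.9187)(0.274 - 0.4881i)(0.8554) = (0.2153 - 0.3836i)
|011⟩: (0.9187)(0.274 - 0.4881i)(0.518) = (0.1304 - 0.2323i)
|100⟩: (0.3949)(-0.8287)(0.8554) = -0.2799
|101⟩: (0.3949)(-0.8287)(0.518) = -0.1695
|110⟩: (0.3949)(0.274 - 0.4881i)(0.8554) = (0.09256 - 0.1649i)
|111⟩: (0.3949)(0.274 - 0.4881i)(0.518) = (0.05605 - 0.09984i)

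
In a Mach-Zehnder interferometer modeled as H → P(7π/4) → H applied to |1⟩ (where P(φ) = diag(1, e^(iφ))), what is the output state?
(0.1464 + (1/√8)i)|0⟩ + (0.8536 - (1/√8)i)|1⟩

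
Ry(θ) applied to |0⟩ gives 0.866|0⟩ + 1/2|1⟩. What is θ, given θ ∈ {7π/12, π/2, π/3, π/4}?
π/3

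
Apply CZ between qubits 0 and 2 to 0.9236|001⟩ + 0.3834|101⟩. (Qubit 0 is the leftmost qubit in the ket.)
0.9236|001⟩ - 0.3834|101⟩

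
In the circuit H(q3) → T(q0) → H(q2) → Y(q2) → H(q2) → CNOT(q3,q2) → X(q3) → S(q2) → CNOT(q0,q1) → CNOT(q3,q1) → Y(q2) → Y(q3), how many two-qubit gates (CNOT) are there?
3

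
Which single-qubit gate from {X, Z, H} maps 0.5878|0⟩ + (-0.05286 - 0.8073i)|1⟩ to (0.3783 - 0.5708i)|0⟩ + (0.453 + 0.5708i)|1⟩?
H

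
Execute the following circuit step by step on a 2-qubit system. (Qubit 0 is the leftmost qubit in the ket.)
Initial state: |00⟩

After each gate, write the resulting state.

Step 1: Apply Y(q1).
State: i|01⟩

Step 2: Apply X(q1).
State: i|00⟩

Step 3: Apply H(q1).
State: (1/√2)i|00⟩ + (1/√2)i|01⟩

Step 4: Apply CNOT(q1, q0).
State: (1/√2)i|00⟩ + (1/√2)i|11⟩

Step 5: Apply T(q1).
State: (1/√2)i|00⟩ + (-1/2 + (1/2)i)|11⟩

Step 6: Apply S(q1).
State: (1/√2)i|00⟩ + (-1/2 - (1/2)i)|11⟩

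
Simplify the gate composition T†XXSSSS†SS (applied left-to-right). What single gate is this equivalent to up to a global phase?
T†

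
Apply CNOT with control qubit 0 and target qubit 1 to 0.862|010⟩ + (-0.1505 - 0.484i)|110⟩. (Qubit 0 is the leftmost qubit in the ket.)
0.862|010⟩ + (-0.1505 - 0.484i)|100⟩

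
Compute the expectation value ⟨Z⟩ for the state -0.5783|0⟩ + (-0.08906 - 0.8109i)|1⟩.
-0.3311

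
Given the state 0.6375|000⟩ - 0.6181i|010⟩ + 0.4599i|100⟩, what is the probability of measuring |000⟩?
0.4064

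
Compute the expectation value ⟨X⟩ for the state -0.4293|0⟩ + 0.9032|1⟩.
-0.7755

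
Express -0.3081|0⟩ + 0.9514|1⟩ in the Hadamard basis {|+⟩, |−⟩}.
0.4549|+⟩ - 0.8906|−⟩

With |ψ⟩ = α|0⟩ + β|1⟩, the Hadamard-basis coefficients are ⟨+|ψ⟩ = (α + β)/√2 and ⟨−|ψ⟩ = (α − β)/√2.
Here α = -0.3081, β = 0.9514: (α + β)/√2 = 0.4549, (α − β)/√2 = -0.8906.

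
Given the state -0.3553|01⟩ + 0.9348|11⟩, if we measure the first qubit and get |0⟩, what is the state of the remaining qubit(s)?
-|1⟩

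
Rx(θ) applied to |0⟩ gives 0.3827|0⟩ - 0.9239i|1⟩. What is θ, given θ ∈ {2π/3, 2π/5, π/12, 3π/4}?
3π/4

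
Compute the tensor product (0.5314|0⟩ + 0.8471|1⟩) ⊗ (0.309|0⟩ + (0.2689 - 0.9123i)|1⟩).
0.1642|00⟩ + (0.1429 - 0.4848i)|01⟩ + 0.2618|10⟩ + (0.2278 - 0.7728i)|11⟩

amp(|b₁b₂…⟩) = product of the factor amplitudes for bits b₁, b₂, …; only kets whose every factor amplitude is nonzero survive.
|00⟩: (0.5314)(0.309) = 0.1642
|01⟩: (0.5314)(0.2689 - 0.9123i) = (0.1429 - 0.4848i)
|10⟩: (0.8471)(0.309) = 0.2618
|11⟩: (0.8471)(0.2689 - 0.9123i) = (0.2278 - 0.7728i)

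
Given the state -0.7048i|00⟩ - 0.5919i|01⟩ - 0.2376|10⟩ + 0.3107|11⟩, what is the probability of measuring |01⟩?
0.3503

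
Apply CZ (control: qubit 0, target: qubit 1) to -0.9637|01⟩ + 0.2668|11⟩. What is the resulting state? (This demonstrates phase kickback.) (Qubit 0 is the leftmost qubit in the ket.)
-0.9637|01⟩ - 0.2668|11⟩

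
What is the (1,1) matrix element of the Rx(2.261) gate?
0.4262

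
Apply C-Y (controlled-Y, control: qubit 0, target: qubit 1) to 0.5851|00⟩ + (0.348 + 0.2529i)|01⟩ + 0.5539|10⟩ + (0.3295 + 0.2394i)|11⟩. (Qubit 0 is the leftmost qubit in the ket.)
0.5851|00⟩ + (0.348 + 0.2529i)|01⟩ + (0.2394 - 0.3295i)|10⟩ + 0.5539i|11⟩

C-Y leaves the control-|0⟩ kets |00⟩, |01⟩ unchanged and applies Y to qubit 1 on the control-|1⟩ pair (|10⟩, |11⟩).
Y = [[0, -i], [i, 0]].
With a = amp(|10⟩) = 0.5539 and b = amp(|11⟩) = (0.3295 + 0.2394i):
new amp(|10⟩) = (-i)·b = (0.2394 - 0.3295i)
new amp(|11⟩) = (i)·a = 0.5539i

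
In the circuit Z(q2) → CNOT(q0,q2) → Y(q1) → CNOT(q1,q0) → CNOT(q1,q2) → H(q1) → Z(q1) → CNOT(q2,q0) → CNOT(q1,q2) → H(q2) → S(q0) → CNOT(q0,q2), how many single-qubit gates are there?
6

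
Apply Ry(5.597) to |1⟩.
-0.3364|0⟩ - 0.9417|1⟩

Ry(5.597) = [[cos(θ/2), −sin(θ/2)], [sin(θ/2), cos(θ/2)]]; θ = 5.597, cos(θ/2) ≈ -0.941719, sin(θ/2) ≈ 0.336401.
With a = amp(|0⟩) = 0 and b = amp(|1⟩) = 1:
new amp(|0⟩) = (-0.941719)·a + (-0.336401)·b = -0.3364
new amp(|1⟩) = (0.336401)·a + (-0.941719)·b = -0.9417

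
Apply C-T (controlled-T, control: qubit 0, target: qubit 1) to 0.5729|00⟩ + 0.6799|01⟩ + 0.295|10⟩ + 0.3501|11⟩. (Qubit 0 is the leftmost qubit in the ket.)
0.5729|00⟩ + 0.6799|01⟩ + 0.295|10⟩ + (0.2476 + 0.2476i)|11⟩

C-T leaves the control-|0⟩ kets |00⟩, |01⟩ unchanged and applies T to qubit 1 on the control-|1⟩ pair (|10⟩, |11⟩).
T = [[1, 0], [0, (1/√2 + (1/√2)i)]].
With a = amp(|10⟩) = 0.295 and b = amp(|11⟩) = 0.3501:
new amp(|10⟩) = (1)·a = 0.295
new amp(|11⟩) = (1/√2 + (1/√2)i)·b = (0.2476 + 0.2476i)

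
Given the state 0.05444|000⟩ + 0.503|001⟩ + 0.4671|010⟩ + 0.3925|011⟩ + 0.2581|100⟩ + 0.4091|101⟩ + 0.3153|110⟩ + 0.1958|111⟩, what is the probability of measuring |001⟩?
0.253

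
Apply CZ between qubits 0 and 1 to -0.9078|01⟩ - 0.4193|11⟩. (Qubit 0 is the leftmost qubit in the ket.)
-0.9078|01⟩ + 0.4193|11⟩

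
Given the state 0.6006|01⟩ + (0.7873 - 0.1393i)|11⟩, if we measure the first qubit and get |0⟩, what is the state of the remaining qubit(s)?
|1⟩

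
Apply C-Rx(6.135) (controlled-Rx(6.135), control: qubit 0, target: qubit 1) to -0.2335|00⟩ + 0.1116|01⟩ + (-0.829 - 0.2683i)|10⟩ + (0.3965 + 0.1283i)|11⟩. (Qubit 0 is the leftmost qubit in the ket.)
-0.2335|00⟩ + 0.1116|01⟩ + (0.8362 + 0.2382i)|10⟩ + (-0.4153 - 0.06658i)|11⟩

C-Rx(6.135) leaves the control-|0⟩ kets |00⟩, |01⟩ unchanged and applies Rx(6.135) to qubit 1 on the control-|1⟩ pair (|10⟩, |11⟩).
Rx(6.135) = [[cos(θ/2), −i·sin(θ/2)], [−i·sin(θ/2), cos(θ/2)]]; θ = 6.135, cos(θ/2) ≈ -0.997256, sin(θ/2) ≈ 0.0740249.
With a = amp(|10⟩) = (-0.829 - 0.2683i) and b = amp(|11⟩) = (0.3965 + 0.1283i):
new amp(|10⟩) = (-0.997256)·a + (-0.0740249i)·b = (0.8362 + 0.2382i)
new amp(|11⟩) = (-0.0740249i)·a + (-0.997256)·b = (-0.4153 - 0.06658i)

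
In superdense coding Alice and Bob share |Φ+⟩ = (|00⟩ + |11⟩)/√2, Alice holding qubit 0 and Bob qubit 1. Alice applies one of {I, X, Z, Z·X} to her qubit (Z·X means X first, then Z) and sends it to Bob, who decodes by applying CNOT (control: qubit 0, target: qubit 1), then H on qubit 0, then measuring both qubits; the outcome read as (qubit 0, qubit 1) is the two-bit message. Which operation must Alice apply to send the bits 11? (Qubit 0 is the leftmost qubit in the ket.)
Z·X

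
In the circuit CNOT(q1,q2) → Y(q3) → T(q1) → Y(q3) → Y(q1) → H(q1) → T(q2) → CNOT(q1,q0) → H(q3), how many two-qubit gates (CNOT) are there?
2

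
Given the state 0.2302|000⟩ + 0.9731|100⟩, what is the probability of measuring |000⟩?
0.05299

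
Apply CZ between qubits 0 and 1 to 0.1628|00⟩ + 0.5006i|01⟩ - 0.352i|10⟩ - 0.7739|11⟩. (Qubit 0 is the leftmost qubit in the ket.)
0.1628|00⟩ + 0.5006i|01⟩ - 0.352i|10⟩ + 0.7739|11⟩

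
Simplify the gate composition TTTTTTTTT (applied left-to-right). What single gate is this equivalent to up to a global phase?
T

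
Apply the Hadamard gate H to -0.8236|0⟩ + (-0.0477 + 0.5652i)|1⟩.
(-0.6161 + 0.3997i)|0⟩ + (-0.5486 - 0.3997i)|1⟩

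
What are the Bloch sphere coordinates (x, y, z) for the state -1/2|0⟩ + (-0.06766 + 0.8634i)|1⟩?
(0.06766, -0.8634, -0.5)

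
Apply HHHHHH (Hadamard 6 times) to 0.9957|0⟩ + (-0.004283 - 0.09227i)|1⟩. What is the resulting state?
0.9957|0⟩ + (-0.004283 - 0.09227i)|1⟩

H² = I, so an even number of Hadamards cancels: H^6 = I and the state is unchanged.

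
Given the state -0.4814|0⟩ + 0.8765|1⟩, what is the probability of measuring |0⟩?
0.2317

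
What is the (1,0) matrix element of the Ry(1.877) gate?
0.8067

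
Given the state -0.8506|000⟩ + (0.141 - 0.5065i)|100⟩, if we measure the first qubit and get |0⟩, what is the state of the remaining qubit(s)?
-|00⟩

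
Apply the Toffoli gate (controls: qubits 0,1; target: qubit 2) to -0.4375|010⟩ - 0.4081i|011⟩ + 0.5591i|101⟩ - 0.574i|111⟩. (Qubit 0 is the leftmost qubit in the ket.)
-0.4375|010⟩ - 0.4081i|011⟩ + 0.5591i|101⟩ - 0.574i|110⟩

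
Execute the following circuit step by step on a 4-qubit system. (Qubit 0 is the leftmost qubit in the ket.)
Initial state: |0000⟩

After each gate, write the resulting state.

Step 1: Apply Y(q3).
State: i|0001⟩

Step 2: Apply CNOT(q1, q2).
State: i|0001⟩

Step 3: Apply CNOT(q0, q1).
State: i|0001⟩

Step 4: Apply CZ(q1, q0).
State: i|0001⟩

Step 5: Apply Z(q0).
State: i|0001⟩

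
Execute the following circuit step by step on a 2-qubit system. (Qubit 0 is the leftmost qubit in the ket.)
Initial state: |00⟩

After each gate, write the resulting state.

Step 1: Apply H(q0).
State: 1/√2|00⟩ + 1/√2|10⟩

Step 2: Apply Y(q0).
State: -(1/√2)i|00⟩ + (1/√2)i|10⟩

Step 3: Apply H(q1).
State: -(1/2)i|00⟩ - (1/2)i|01⟩ + (1/2)i|10⟩ + (1/2)i|11⟩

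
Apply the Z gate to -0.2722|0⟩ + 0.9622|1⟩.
-0.2722|0⟩ - 0.9622|1⟩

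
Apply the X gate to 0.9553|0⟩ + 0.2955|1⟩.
0.2955|0⟩ + 0.9553|1⟩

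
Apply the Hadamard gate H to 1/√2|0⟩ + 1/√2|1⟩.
|0⟩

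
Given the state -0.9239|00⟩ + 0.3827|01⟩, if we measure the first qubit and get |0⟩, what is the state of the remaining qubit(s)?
-0.9239|0⟩ + 0.3827|1⟩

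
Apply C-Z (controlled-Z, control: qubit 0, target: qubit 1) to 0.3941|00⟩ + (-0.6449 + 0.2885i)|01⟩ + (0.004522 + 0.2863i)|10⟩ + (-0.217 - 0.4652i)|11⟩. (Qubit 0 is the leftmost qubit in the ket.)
0.3941|00⟩ + (-0.6449 + 0.2885i)|01⟩ + (0.004522 + 0.2863i)|10⟩ + (0.217 + 0.4652i)|11⟩

C-Z leaves the control-|0⟩ kets |00⟩, |01⟩ unchanged and applies Z to qubit 1 on the control-|1⟩ pair (|10⟩, |11⟩).
Z = [[1, 0], [0, -1]].
With a = amp(|10⟩) = (0.004522 + 0.2863i) and b = amp(|11⟩) = (-0.217 - 0.4652i):
new amp(|10⟩) = (1)·a = (0.004522 + 0.2863i)
new amp(|11⟩) = (-1)·b = (0.217 + 0.4652i)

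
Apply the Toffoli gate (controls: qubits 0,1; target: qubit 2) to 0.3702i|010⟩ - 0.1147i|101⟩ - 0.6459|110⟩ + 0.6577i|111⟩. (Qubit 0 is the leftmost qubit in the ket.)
0.3702i|010⟩ - 0.1147i|101⟩ + 0.6577i|110⟩ - 0.6459|111⟩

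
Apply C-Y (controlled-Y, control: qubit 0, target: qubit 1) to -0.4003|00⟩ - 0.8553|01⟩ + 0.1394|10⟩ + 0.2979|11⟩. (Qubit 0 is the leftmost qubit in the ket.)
-0.4003|00⟩ - 0.8553|01⟩ - 0.2979i|10⟩ + 0.1394i|11⟩

C-Y leaves the control-|0⟩ kets |00⟩, |01⟩ unchanged and applies Y to qubit 1 on the control-|1⟩ pair (|10⟩, |11⟩).
Y = [[0, -i], [i, 0]].
With a = amp(|10⟩) = 0.1394 and b = amp(|11⟩) = 0.2979:
new amp(|10⟩) = (-i)·b = -0.2979i
new amp(|11⟩) = (i)·a = 0.1394i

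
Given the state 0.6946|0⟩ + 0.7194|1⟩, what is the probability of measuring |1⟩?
0.5175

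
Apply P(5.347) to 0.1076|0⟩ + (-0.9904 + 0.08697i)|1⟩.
0.1076|0⟩ + (-0.5171 + 0.8491i)|1⟩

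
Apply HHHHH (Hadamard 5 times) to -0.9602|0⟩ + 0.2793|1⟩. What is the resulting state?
-0.4815|0⟩ - 0.8765|1⟩

H² = I, so H^5 = H: a single Hadamard. With (a, b) = (-0.9602, 0.2793), H gives ((a + b)/√2, (a − b)/√2) = (-0.4815, -0.8765).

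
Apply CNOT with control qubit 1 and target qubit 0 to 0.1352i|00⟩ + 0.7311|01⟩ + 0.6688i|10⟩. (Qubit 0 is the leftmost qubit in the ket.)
0.1352i|00⟩ + 0.6688i|10⟩ + 0.7311|11⟩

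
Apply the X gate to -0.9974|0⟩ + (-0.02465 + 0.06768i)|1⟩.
(-0.02465 + 0.06768i)|0⟩ - 0.9974|1⟩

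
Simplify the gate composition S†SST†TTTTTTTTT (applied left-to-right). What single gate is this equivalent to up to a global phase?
S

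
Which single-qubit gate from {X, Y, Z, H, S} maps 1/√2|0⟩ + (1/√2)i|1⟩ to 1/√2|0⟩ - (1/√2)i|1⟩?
Z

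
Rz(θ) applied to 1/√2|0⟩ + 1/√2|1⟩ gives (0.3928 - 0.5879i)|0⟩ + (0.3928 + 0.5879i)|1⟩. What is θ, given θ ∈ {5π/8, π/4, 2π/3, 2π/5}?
5π/8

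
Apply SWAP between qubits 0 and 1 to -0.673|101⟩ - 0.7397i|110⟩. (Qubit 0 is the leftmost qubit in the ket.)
-0.673|011⟩ - 0.7397i|110⟩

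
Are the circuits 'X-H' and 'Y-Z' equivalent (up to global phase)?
No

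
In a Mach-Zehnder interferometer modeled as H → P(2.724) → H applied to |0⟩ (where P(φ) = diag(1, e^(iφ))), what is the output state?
(0.04297 + 0.2028i)|0⟩ + (0.957 - 0.2028i)|1⟩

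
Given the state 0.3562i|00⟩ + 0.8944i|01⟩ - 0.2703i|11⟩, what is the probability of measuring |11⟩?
0.07306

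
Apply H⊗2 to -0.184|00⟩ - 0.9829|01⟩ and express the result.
-0.5835|00⟩ + 0.3995|01⟩ - 0.5835|10⟩ + 0.3995|11⟩

H⊗2 gives amp(|y⟩) = (1/2) Σ_x (−1)^(x·y) amp(|x⟩), where x·y is the number of positions in which both x and y have a 1.
|00⟩: (-0.184 - 0.9829)/2 = -0.5835
|01⟩: (-0.184 + 0.9829)/2 = 0.3995
|10⟩: (-0.184 - 0.9829)/2 = -0.5835
|11⟩: (-0.184 + 0.9829)/2 = 0.3995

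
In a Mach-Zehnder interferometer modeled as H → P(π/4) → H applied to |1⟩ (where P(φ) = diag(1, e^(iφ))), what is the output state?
(0.1464 - (1/√8)i)|0⟩ + (0.8536 + (1/√8)i)|1⟩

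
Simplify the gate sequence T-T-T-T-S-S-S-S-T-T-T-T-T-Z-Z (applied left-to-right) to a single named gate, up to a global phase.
T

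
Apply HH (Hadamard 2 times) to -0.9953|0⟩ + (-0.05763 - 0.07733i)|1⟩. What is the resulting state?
-0.9953|0⟩ + (-0.05763 - 0.07733i)|1⟩

H² = I, so an even number of Hadamards cancels: H^2 = I and the state is unchanged.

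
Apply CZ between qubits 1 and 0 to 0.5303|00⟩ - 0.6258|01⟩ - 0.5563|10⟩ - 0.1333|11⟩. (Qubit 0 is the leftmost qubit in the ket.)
0.5303|00⟩ - 0.6258|01⟩ - 0.5563|10⟩ + 0.1333|11⟩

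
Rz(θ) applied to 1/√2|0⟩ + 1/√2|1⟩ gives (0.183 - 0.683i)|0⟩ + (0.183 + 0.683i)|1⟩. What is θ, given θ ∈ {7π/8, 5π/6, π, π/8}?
5π/6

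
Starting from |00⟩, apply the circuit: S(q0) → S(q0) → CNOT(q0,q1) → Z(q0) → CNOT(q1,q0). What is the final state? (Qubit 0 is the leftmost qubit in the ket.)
|00⟩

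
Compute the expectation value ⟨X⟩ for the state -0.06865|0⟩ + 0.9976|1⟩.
-0.137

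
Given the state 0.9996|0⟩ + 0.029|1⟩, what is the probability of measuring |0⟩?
0.9992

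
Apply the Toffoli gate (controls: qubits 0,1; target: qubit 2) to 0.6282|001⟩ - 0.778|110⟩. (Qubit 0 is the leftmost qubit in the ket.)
0.6282|001⟩ - 0.778|111⟩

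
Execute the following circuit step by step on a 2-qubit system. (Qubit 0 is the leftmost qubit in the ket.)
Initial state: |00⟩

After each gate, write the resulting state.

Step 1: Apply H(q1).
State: 1/√2|00⟩ + 1/√2|01⟩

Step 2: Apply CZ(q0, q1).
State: 1/√2|00⟩ + 1/√2|01⟩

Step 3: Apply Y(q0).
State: (1/√2)i|10⟩ + (1/√2)i|11⟩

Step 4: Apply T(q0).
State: (-1/2 + (1/2)i)|10⟩ + (-1/2 + (1/2)i)|11⟩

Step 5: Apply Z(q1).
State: (-1/2 + (1/2)i)|10⟩ + (1/2 - (1/2)i)|11⟩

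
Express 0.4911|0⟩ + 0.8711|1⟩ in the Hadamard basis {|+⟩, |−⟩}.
0.9632|+⟩ - 0.2687|−⟩

With |ψ⟩ = α|0⟩ + β|1⟩, the Hadamard-basis coefficients are ⟨+|ψ⟩ = (α + β)/√2 and ⟨−|ψ⟩ = (α − β)/√2.
Here α = 0.4911, β = 0.8711: (α + β)/√2 = 0.9632, (α − β)/√2 = -0.2687.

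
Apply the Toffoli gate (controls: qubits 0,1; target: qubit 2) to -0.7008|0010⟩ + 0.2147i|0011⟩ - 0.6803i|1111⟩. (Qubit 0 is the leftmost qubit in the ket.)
-0.7008|0010⟩ + 0.2147i|0011⟩ - 0.6803i|1101⟩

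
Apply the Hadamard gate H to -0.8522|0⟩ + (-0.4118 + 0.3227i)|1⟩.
(-0.8938 + 0.2282i)|0⟩ + (-0.3114 - 0.2282i)|1⟩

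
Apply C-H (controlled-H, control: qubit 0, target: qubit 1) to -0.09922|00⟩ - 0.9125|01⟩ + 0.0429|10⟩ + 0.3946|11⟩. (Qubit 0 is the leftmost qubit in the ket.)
-0.09922|00⟩ - 0.9125|01⟩ + 0.3094|10⟩ - 0.2487|11⟩

C-H leaves the control-|0⟩ kets |00⟩, |01⟩ unchanged and applies H to qubit 1 on the control-|1⟩ pair (|10⟩, |11⟩).
H = [[1/√2, 1/√2], [1/√2, -1/√2]].
With a = amp(|10⟩) = 0.0429 and b = amp(|11⟩) = 0.3946:
new amp(|10⟩) = (1/√2)·a + (1/√2)·b = 0.3094
new amp(|11⟩) = (1/√2)·a + (-1/√2)·b = -0.2487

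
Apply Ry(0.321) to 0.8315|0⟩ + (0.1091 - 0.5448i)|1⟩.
(0.8034 + 0.08707i)|0⟩ + (0.2406 - 0.5378i)|1⟩

Ry(0.321) = [[cos(θ/2), −sin(θ/2)], [sin(θ/2), cos(θ/2)]]; θ = 0.321, cos(θ/2) ≈ 0.987148, sin(θ/2) ≈ 0.159812.
With a = amp(|0⟩) = 0.8315 and b = amp(|1⟩) = (0.1091 - 0.5448i):
new amp(|0⟩) = (0.987148)·a + (-0.159812)·b = (0.8034 + 0.08707i)
new amp(|1⟩) = (0.159812)·a + (0.987148)·b = (0.2406 - 0.5378i)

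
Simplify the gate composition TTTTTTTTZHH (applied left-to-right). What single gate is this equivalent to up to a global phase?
Z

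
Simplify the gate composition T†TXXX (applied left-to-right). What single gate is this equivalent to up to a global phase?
X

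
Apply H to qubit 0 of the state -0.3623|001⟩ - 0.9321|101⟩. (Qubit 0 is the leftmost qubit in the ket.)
-0.9153|001⟩ + 0.4029|101⟩

H on qubit 0 mixes each pair of kets that differ only in qubit 0: amplitudes (a, b) of (|…0…⟩, |…1…⟩) become ((a + b)/√2, (a − b)/√2). Kets absent from the input have amplitude 0.
(|001⟩, |101⟩): (a, b) = (-0.3623, -0.9321) → (-0.9153, 0.4029)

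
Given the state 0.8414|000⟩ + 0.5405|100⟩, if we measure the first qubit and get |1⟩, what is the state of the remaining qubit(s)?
|00⟩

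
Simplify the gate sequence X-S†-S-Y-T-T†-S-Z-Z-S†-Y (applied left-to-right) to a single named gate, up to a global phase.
X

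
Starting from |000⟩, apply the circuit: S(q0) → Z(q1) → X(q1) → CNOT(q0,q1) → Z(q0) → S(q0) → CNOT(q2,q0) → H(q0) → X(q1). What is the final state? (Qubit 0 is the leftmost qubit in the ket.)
1/√2|000⟩ + 1/√2|100⟩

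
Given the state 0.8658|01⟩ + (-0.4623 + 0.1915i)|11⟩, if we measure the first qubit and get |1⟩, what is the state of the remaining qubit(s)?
(-0.9239 + 0.3827i)|1⟩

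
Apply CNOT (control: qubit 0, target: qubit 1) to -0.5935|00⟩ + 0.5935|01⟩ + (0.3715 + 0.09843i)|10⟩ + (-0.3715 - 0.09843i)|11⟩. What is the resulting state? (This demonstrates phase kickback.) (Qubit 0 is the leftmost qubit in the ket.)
-0.5935|00⟩ + 0.5935|01⟩ + (-0.3715 - 0.09843i)|10⟩ + (0.3715 + 0.09843i)|11⟩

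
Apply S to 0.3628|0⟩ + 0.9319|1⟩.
0.3628|0⟩ + 0.9319i|1⟩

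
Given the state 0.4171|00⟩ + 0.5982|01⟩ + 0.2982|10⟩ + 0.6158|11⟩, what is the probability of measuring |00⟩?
0.174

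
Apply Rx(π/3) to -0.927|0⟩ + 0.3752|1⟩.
(-0.8028 - 0.1876i)|0⟩ + (0.3249 + 0.4635i)|1⟩

Rx(π/3) = [[cos(θ/2), −i·sin(θ/2)], [−i·sin(θ/2), cos(θ/2)]]; θ = π/3, cos(θ/2) ≈ 0.866025, sin(θ/2) ≈ 0.5.
With a = amp(|0⟩) = -0.927 and b = amp(|1⟩) = 0.3752:
new amp(|0⟩) = (0.866025)·a + (-0.5i)·b = (-0.8028 - 0.1876i)
new amp(|1⟩) = (-0.5i)·a + (0.866025)·b = (0.3249 + 0.4635i)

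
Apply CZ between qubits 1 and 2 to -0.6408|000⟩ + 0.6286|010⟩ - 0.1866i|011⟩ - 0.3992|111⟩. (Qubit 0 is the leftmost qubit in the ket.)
-0.6408|000⟩ + 0.6286|010⟩ + 0.1866i|011⟩ + 0.3992|111⟩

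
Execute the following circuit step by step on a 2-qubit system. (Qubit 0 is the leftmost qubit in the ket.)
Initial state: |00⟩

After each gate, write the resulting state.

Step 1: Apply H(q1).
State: 1/√2|00⟩ + 1/√2|01⟩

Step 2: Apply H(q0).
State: 1/2|00⟩ + 1/2|01⟩ + 1/2|10⟩ + 1/2|11⟩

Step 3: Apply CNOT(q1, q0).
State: 1/2|00⟩ + 1/2|01⟩ + 1/2|10⟩ + 1/2|11⟩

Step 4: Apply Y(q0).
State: -(1/2)i|00⟩ - (1/2)i|01⟩ + (1/2)i|10⟩ + (1/2)i|11⟩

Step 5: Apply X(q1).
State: -(1/2)i|00⟩ - (1/2)i|01⟩ + (1/2)i|10⟩ + (1/2)i|11⟩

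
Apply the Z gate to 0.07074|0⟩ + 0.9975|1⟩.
0.07074|0⟩ - 0.9975|1⟩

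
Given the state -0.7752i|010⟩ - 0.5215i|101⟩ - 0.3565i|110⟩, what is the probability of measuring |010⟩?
0.6009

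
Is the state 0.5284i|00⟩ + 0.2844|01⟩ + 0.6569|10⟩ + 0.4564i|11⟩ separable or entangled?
Entangled

Writing the state as a|00⟩ + b|01⟩ + c|10⟩ + d|11⟩, it is a product state iff ad − bc = 0.
Here (a, b, c, d) = (0.5284i, 0.2844, 0.6569, 0.4564i): ad − bc = (0.5284i)(0.4564i) − (0.2844)(0.6569) = -0.428 ≠ 0, so the state is entangled.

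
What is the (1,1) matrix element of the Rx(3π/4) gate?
0.3827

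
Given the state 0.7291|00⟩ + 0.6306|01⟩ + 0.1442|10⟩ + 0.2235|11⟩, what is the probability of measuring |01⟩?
0.3977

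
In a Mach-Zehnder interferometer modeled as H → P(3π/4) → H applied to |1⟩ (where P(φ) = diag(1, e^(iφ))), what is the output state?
(0.8536 - (1/√8)i)|0⟩ + (0.1464 + (1/√8)i)|1⟩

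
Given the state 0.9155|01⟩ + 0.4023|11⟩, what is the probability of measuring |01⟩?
0.8381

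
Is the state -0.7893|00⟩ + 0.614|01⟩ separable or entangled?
Separable

Writing the state as a|00⟩ + b|01⟩ + c|10⟩ + d|11⟩, it is a product state iff ad − bc = 0.
Here (a, b, c, d) = (-0.7893, 0.614, 0, 0): ad − bc = (-0.7893)(0) − (0.614)(0) = 0, so the state is separable.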